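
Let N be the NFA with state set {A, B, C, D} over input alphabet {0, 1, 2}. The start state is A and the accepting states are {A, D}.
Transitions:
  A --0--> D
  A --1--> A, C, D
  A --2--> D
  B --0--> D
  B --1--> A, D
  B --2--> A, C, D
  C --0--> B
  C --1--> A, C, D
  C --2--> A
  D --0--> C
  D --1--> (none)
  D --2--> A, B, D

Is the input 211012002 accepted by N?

rejected

Start: {A}
read 2: {D}
read 1: {}
The reachable set is empty and stays empty for the remaining 7 symbols.
Reachable ∩ accepting = {} — empty.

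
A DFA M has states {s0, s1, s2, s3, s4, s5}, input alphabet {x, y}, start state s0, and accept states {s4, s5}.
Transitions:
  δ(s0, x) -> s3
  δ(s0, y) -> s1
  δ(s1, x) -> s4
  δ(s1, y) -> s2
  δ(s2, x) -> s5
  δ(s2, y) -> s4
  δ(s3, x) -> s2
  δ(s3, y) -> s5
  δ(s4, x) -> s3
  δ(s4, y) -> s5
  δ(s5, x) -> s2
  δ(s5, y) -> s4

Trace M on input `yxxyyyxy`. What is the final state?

s0 --y--> s1
s1 --x--> s4
s4 --x--> s3
s3 --y--> s5
s5 --y--> s4
s4 --y--> s5
s5 --x--> s2
s2 --y--> s4

s4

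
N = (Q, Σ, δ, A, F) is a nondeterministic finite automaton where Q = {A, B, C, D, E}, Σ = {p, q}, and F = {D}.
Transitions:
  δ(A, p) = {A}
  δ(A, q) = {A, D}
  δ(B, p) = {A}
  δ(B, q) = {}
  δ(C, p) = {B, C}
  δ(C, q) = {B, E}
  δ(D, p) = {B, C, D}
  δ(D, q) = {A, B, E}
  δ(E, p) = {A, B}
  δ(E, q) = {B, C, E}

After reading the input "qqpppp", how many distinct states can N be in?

4

Start: {A}
read q: {A, D}
read q: {A, B, D, E}
read p: {A, B, C, D}
read p: {A, B, C, D}
read p: {A, B, C, D}
read p: {A, B, C, D}
Final reachable set {A, B, C, D} has 4 states.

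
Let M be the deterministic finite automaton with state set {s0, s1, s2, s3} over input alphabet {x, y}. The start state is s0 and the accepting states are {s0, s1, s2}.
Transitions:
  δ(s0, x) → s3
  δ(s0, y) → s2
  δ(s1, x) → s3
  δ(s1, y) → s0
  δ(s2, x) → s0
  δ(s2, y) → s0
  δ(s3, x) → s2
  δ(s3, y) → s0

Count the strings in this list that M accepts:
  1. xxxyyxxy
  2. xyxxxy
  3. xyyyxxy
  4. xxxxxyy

4

xxxyyxxy: accepted
xyxxxy: accepted
xyyyxxy: accepted
xxxxxyy: accepted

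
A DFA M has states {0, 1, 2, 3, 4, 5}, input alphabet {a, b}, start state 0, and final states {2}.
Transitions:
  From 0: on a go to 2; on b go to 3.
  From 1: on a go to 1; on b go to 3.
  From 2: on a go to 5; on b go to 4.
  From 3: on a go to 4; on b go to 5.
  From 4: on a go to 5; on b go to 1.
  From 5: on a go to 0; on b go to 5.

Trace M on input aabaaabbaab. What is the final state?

0 --a--> 2
2 --a--> 5
5 --b--> 5
5 --a--> 0
0 --a--> 2
2 --a--> 5
5 --b--> 5
5 --b--> 5
5 --a--> 0
0 --a--> 2
2 --b--> 4

4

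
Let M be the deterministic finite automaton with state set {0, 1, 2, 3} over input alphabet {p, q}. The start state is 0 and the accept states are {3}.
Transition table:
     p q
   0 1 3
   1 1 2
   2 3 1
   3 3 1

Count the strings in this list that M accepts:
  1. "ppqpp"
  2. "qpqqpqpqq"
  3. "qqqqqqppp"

1

"ppqpp": accepted
"qpqqpqpqq": rejected
"qqqqqqppp": rejected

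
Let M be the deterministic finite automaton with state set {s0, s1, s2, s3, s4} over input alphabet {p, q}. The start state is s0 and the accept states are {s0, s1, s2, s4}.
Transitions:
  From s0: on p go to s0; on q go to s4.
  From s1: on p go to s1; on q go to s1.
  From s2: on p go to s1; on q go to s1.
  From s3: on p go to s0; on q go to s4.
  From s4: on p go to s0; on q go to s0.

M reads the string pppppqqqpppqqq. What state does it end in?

s0 --p--> s0
s0 --p--> s0
s0 --p--> s0
s0 --p--> s0
s0 --p--> s0
s0 --q--> s4
s4 --q--> s0
s0 --q--> s4
s4 --p--> s0
s0 --p--> s0
s0 --p--> s0
s0 --q--> s4
s4 --q--> s0
s0 --q--> s4

s4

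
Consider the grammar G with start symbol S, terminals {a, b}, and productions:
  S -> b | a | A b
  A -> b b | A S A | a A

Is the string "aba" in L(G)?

no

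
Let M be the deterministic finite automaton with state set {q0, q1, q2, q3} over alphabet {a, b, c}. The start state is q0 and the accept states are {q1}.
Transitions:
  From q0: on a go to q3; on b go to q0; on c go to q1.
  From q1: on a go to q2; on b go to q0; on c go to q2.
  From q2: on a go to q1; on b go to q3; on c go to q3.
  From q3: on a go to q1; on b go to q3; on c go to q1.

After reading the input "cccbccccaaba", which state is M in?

q3

q0 --c--> q1
q1 --c--> q2
q2 --c--> q3
q3 --b--> q3
q3 --c--> q1
q1 --c--> q2
q2 --c--> q3
q3 --c--> q1
q1 --a--> q2
q2 --a--> q1
q1 --b--> q0
q0 --a--> q3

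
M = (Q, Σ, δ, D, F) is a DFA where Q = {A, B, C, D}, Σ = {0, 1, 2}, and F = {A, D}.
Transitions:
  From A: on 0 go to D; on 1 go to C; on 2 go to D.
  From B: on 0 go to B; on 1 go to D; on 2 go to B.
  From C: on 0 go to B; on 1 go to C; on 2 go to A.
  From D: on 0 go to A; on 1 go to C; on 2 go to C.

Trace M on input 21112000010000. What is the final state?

B

D --2--> C
C --1--> C
C --1--> C
C --1--> C
C --2--> A
A --0--> D
D --0--> A
A --0--> D
D --0--> A
A --1--> C
C --0--> B
B --0--> B
B --0--> B
B --0--> B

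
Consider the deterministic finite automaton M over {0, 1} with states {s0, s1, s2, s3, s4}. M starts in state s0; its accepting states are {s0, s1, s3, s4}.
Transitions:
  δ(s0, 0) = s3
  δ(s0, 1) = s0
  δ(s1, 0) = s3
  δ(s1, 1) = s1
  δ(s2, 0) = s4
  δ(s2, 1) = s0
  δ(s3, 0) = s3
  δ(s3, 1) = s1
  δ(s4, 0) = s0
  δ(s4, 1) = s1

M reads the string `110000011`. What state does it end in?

s0 --1--> s0
s0 --1--> s0
s0 --0--> s3
s3 --0--> s3
s3 --0--> s3
s3 --0--> s3
s3 --0--> s3
s3 --1--> s1
s1 --1--> s1

s1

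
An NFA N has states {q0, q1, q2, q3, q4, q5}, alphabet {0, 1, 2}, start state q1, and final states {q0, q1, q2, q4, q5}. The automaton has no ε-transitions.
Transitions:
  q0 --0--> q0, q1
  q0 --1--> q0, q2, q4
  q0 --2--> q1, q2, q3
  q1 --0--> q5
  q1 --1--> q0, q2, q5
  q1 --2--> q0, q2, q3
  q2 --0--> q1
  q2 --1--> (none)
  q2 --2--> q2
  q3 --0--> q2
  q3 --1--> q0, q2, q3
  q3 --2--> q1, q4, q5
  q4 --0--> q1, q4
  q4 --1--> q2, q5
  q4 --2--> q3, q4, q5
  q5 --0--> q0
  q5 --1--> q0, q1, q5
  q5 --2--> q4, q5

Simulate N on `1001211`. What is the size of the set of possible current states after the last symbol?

Start: {q1}
read 1: {q0, q2, q5}
read 0: {q0, q1}
read 0: {q0, q1, q5}
read 1: {q0, q1, q2, q4, q5}
read 2: {q0, q1, q2, q3, q4, q5}
read 1: {q0, q1, q2, q3, q4, q5}
read 1: {q0, q1, q2, q3, q4, q5}
Final reachable set {q0, q1, q2, q3, q4, q5} has 6 states.

6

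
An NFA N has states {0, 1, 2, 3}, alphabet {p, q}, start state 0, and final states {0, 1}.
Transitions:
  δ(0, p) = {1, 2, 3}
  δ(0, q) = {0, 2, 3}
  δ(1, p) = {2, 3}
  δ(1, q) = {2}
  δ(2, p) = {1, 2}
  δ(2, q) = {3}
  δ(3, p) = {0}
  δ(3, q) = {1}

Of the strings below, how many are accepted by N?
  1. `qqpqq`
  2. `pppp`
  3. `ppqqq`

`qqpqq`: accepted
`pppp`: accepted
`ppqqq`: accepted

3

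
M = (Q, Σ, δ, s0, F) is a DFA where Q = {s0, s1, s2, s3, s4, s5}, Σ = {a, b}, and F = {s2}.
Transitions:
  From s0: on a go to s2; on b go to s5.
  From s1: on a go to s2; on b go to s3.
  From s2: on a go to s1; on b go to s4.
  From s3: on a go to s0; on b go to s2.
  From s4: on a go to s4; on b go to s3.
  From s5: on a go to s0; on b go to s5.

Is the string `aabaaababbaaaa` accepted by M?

accepted

s0 --a--> s2
s2 --a--> s1
s1 --b--> s3
s3 --a--> s0
s0 --a--> s2
s2 --a--> s1
s1 --b--> s3
s3 --a--> s0
s0 --b--> s5
s5 --b--> s5
s5 --a--> s0
s0 --a--> s2
s2 --a--> s1
s1 --a--> s2
End in state s2, which is an accepting state.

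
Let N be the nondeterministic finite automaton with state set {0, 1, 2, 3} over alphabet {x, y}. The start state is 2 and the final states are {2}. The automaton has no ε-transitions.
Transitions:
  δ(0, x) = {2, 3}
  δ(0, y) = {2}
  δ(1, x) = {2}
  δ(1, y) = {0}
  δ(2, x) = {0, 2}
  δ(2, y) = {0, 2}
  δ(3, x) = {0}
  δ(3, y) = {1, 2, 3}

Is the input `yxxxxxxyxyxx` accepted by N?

Start: {2}
read y: {0, 2}
read x: {0, 2, 3}
read x: {0, 2, 3}
read x: {0, 2, 3}
read x: {0, 2, 3}
read x: {0, 2, 3}
read x: {0, 2, 3}
read y: {0, 1, 2, 3}
read x: {0, 2, 3}
read y: {0, 1, 2, 3}
read x: {0, 2, 3}
read x: {0, 2, 3}
Reachable ∩ accepting = {2} — nonempty.

accepted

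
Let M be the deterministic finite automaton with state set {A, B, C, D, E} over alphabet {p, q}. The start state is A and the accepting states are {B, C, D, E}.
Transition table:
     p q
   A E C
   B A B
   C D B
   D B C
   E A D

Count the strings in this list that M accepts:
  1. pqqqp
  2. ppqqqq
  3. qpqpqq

pqqqp: rejected
ppqqqq: accepted
qpqpqq: accepted

2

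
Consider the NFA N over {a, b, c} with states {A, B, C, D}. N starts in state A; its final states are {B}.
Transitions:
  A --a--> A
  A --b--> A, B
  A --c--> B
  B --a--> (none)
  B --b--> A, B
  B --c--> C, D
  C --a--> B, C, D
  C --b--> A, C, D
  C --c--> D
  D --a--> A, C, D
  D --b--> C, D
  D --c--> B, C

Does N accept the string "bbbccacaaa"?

accepted

Start: {A}
read b: {A, B}
read b: {A, B}
read b: {A, B}
read c: {B, C, D}
read c: {B, C, D}
read a: {A, B, C, D}
read c: {B, C, D}
read a: {A, B, C, D}
read a: {A, B, C, D}
read a: {A, B, C, D}
Reachable ∩ accepting = {B} — nonempty.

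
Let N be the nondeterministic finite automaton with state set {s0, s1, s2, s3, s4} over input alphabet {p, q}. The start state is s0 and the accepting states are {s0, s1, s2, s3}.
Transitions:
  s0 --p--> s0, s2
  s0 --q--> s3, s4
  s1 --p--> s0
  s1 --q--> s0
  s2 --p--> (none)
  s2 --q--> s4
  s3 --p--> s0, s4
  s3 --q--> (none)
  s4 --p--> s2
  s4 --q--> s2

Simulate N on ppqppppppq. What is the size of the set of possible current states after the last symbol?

Start: {s0}
read p: {s0, s2}
read p: {s0, s2}
read q: {s3, s4}
read p: {s0, s2, s4}
read p: {s0, s2}
read p: {s0, s2}
read p: {s0, s2}
read p: {s0, s2}
read p: {s0, s2}
read q: {s3, s4}
Final reachable set {s3, s4} has 2 states.

2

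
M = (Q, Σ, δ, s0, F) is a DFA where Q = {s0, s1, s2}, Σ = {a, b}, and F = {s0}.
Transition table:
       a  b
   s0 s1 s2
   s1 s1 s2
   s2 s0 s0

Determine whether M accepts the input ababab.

s0 --a--> s1
s1 --b--> s2
s2 --a--> s0
s0 --b--> s2
s2 --a--> s0
s0 --b--> s2
End in state s2, which is not an accepting state.

rejected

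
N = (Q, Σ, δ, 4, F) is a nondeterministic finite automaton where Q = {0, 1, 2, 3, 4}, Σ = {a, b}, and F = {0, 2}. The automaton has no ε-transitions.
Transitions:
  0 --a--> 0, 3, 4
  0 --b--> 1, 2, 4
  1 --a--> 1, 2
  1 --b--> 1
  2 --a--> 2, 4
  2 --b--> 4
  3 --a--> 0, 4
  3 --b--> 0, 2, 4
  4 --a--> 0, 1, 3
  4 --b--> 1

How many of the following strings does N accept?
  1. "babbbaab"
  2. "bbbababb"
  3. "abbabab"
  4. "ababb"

3

"babbbaab": rejected
"bbbababb": accepted
"abbabab": accepted
"ababb": accepted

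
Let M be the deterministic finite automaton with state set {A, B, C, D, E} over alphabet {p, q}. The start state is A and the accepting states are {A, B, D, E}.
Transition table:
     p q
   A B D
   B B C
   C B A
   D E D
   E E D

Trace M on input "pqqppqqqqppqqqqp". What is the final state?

E

A --p--> B
B --q--> C
C --q--> A
A --p--> B
B --p--> B
B --q--> C
C --q--> A
A --q--> D
D --q--> D
D --p--> E
E --p--> E
E --q--> D
D --q--> D
D --q--> D
D --q--> D
D --p--> E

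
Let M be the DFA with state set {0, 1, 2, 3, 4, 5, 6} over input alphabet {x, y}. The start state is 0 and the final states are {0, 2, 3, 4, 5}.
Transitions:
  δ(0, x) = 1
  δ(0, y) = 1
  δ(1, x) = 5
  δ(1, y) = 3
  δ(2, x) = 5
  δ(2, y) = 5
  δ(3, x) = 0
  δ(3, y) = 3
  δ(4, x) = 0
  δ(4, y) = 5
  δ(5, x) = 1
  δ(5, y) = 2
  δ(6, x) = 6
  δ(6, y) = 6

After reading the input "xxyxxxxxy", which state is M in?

2

0 --x--> 1
1 --x--> 5
5 --y--> 2
2 --x--> 5
5 --x--> 1
1 --x--> 5
5 --x--> 1
1 --x--> 5
5 --y--> 2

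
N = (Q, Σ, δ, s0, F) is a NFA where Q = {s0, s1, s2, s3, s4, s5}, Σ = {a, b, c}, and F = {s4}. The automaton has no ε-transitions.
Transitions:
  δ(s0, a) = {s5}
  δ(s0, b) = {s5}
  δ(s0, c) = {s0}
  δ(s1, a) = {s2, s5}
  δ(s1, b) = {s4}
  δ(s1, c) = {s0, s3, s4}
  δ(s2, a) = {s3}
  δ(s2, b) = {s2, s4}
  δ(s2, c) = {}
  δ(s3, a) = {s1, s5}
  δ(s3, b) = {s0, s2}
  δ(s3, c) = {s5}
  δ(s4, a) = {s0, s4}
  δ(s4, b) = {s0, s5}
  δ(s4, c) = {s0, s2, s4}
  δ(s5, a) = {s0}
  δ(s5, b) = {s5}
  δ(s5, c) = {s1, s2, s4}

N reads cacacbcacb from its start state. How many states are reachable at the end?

Start: {s0}
read c: {s0}
read a: {s5}
read c: {s1, s2, s4}
read a: {s0, s2, s3, s4, s5}
read c: {s0, s1, s2, s4, s5}
read b: {s0, s2, s4, s5}
read c: {s0, s1, s2, s4}
read a: {s0, s2, s3, s4, s5}
read c: {s0, s1, s2, s4, s5}
read b: {s0, s2, s4, s5}
Final reachable set {s0, s2, s4, s5} has 4 states.

4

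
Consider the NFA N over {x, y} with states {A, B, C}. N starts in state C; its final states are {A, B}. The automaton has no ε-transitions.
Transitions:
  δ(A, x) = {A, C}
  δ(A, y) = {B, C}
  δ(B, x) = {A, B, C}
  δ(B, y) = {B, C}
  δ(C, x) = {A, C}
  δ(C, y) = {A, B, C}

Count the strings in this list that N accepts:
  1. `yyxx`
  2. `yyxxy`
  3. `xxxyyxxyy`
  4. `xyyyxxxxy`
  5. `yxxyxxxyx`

`yyxx`: accepted
`yyxxy`: accepted
`xxxyyxxyy`: accepted
`xyyyxxxxy`: accepted
`yxxyxxxyx`: accepted

5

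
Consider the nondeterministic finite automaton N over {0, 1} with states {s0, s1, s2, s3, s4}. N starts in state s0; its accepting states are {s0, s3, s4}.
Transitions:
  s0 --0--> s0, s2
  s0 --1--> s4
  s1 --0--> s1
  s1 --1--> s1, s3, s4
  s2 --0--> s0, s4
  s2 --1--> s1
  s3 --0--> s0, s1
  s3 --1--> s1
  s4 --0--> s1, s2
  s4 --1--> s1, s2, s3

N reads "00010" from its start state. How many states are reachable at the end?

Start: {s0}
read 0: {s0, s2}
read 0: {s0, s2, s4}
read 0: {s0, s1, s2, s4}
read 1: {s1, s2, s3, s4}
read 0: {s0, s1, s2, s4}
Final reachable set {s0, s1, s2, s4} has 4 states.

4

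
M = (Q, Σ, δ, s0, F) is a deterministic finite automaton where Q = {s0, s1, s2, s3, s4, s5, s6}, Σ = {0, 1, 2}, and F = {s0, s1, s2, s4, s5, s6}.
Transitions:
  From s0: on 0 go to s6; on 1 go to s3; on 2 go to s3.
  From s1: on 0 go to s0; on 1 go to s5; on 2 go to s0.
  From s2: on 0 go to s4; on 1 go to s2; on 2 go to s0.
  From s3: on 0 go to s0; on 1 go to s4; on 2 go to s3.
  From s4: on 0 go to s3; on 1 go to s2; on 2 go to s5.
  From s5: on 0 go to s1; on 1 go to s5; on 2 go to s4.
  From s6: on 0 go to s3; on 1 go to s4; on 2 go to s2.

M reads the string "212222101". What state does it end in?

s0 --2--> s3
s3 --1--> s4
s4 --2--> s5
s5 --2--> s4
s4 --2--> s5
s5 --2--> s4
s4 --1--> s2
s2 --0--> s4
s4 --1--> s2

s2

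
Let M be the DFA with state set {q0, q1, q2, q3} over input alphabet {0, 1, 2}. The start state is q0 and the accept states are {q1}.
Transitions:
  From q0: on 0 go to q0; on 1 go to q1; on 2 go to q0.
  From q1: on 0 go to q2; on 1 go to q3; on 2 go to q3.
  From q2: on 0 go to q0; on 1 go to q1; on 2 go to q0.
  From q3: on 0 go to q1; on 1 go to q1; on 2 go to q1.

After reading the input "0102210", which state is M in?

q0 --0--> q0
q0 --1--> q1
q1 --0--> q2
q2 --2--> q0
q0 --2--> q0
q0 --1--> q1
q1 --0--> q2

q2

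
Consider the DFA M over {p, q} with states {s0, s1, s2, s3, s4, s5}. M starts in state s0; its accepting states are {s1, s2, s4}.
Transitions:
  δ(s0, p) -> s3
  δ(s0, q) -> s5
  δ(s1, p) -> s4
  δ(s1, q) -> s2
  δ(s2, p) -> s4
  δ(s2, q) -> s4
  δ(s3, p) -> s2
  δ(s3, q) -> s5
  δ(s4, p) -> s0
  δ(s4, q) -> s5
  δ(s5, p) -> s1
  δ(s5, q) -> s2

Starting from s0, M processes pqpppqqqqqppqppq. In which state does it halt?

s0 --p--> s3
s3 --q--> s5
s5 --p--> s1
s1 --p--> s4
s4 --p--> s0
s0 --q--> s5
s5 --q--> s2
s2 --q--> s4
s4 --q--> s5
s5 --q--> s2
s2 --p--> s4
s4 --p--> s0
s0 --q--> s5
s5 --p--> s1
s1 --p--> s4
s4 --q--> s5

s5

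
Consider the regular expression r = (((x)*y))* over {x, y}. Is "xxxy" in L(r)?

Split into 1 piece xxxy; each matches ((x)*y).

yes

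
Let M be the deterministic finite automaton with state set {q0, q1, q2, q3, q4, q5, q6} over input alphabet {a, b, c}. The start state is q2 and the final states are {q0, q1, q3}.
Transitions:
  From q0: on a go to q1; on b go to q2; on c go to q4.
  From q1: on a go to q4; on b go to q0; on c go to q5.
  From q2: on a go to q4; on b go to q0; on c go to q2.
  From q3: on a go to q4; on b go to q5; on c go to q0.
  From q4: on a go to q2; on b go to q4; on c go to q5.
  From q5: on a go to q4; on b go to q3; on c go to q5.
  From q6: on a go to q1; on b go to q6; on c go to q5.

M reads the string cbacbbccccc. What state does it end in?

q5

q2 --c--> q2
q2 --b--> q0
q0 --a--> q1
q1 --c--> q5
q5 --b--> q3
q3 --b--> q5
q5 --c--> q5
q5 --c--> q5
q5 --c--> q5
q5 --c--> q5
q5 --c--> q5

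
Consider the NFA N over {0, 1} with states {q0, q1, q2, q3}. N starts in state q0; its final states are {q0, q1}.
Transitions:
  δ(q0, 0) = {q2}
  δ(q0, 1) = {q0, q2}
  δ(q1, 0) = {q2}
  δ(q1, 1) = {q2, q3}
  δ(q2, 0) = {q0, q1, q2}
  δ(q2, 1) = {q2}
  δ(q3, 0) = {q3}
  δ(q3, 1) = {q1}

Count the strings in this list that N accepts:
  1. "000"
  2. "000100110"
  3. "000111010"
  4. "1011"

4

"000": accepted
"000100110": accepted
"000111010": accepted
"1011": accepted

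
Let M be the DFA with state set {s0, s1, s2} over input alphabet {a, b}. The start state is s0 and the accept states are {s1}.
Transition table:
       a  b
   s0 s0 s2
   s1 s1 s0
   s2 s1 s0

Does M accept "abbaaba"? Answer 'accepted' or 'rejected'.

accepted

s0 --a--> s0
s0 --b--> s2
s2 --b--> s0
s0 --a--> s0
s0 --a--> s0
s0 --b--> s2
s2 --a--> s1
End in state s1, which is an accepting state.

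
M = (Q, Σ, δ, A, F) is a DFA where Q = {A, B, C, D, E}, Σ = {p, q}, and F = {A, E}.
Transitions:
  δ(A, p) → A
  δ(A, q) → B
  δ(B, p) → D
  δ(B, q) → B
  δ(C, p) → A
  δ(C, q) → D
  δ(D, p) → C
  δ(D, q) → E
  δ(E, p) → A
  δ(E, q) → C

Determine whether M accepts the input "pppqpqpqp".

A --p--> A
A --p--> A
A --p--> A
A --q--> B
B --p--> D
D --q--> E
E --p--> A
A --q--> B
B --p--> D
End in state D, which is not an accepting state.

rejected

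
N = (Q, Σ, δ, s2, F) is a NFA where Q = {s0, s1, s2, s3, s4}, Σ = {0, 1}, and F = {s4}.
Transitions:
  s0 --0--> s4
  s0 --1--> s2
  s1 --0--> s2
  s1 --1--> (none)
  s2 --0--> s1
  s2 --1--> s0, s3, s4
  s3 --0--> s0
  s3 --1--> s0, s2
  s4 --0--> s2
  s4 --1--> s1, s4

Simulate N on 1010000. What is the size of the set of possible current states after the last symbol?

Start: {s2}
read 1: {s0, s3, s4}
read 0: {s0, s2, s4}
read 1: {s0, s1, s2, s3, s4}
read 0: {s0, s1, s2, s4}
read 0: {s1, s2, s4}
read 0: {s1, s2}
read 0: {s1, s2}
Final reachable set {s1, s2} has 2 states.

2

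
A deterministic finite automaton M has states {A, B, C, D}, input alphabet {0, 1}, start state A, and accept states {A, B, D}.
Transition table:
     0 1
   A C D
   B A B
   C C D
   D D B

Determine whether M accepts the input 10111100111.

A --1--> D
D --0--> D
D --1--> B
B --1--> B
B --1--> B
B --1--> B
B --0--> A
A --0--> C
C --1--> D
D --1--> B
B --1--> B
End in state B, which is an accepting state.

accepted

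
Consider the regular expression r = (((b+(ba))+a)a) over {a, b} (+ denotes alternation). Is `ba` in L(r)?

Split as b·a: ((b+(ba))+a) matches b and a matches a.

yes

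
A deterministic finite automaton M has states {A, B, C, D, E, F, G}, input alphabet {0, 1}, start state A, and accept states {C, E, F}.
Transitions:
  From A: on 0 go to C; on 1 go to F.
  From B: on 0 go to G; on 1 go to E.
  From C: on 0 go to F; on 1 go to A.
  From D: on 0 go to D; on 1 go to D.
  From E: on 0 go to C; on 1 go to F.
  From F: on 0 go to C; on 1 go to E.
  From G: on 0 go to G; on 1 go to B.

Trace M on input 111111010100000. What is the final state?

C

A --1--> F
F --1--> E
E --1--> F
F --1--> E
E --1--> F
F --1--> E
E --0--> C
C --1--> A
A --0--> C
C --1--> A
A --0--> C
C --0--> F
F --0--> C
C --0--> F
F --0--> C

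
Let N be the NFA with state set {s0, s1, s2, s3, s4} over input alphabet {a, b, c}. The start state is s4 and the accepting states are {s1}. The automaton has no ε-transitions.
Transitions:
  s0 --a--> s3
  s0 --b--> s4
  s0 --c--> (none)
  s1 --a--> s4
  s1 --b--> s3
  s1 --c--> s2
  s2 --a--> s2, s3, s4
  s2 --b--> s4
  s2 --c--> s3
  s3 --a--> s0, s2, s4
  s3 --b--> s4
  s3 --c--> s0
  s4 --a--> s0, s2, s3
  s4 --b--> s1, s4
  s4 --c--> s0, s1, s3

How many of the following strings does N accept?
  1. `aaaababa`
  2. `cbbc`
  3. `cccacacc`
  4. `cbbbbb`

`aaaababa`: rejected
`cbbc`: accepted
`cccacacc`: rejected
`cbbbbb`: accepted

2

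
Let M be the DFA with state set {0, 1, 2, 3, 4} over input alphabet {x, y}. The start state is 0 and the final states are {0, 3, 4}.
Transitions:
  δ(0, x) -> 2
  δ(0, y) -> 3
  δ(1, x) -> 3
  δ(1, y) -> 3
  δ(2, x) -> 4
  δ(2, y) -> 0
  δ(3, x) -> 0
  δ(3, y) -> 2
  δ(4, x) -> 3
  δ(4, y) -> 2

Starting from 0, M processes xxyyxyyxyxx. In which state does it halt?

2

0 --x--> 2
2 --x--> 4
4 --y--> 2
2 --y--> 0
0 --x--> 2
2 --y--> 0
0 --y--> 3
3 --x--> 0
0 --y--> 3
3 --x--> 0
0 --x--> 2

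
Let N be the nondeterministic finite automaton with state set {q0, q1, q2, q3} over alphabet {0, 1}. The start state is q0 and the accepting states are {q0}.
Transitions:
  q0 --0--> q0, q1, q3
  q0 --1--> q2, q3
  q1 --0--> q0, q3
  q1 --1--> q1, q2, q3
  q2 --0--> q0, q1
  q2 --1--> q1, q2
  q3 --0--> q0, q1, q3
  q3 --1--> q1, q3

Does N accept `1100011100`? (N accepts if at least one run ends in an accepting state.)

Start: {q0}
read 1: {q2, q3}
read 1: {q1, q2, q3}
read 0: {q0, q1, q3}
read 0: {q0, q1, q3}
read 0: {q0, q1, q3}
read 1: {q1, q2, q3}
read 1: {q1, q2, q3}
read 1: {q1, q2, q3}
read 0: {q0, q1, q3}
read 0: {q0, q1, q3}
Reachable ∩ accepting = {q0} — nonempty.

accepted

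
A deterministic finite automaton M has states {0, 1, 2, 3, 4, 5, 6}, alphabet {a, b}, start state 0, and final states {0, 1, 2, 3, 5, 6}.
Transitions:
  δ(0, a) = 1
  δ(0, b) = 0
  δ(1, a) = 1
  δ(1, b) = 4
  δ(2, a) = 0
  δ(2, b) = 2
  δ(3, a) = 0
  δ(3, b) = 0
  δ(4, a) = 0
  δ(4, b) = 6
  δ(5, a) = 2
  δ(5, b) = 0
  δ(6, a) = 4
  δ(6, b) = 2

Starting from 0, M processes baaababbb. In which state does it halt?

0 --b--> 0
0 --a--> 1
1 --a--> 1
1 --a--> 1
1 --b--> 4
4 --a--> 0
0 --b--> 0
0 --b--> 0
0 --b--> 0

0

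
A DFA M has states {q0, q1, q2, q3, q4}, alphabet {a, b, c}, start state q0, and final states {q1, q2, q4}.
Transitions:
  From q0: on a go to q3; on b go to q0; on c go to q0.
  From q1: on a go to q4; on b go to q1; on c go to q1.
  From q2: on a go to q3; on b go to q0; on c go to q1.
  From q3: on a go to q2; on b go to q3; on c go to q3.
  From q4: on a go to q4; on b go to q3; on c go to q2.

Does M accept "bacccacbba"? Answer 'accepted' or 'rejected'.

q0 --b--> q0
q0 --a--> q3
q3 --c--> q3
q3 --c--> q3
q3 --c--> q3
q3 --a--> q2
q2 --c--> q1
q1 --b--> q1
q1 --b--> q1
q1 --a--> q4
End in state q4, which is an accepting state.

accepted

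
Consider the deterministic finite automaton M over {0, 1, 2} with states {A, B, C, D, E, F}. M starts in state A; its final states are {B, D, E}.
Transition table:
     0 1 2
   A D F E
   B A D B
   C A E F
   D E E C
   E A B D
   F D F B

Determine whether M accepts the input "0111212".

accepted

A --0--> D
D --1--> E
E --1--> B
B --1--> D
D --2--> C
C --1--> E
E --2--> D
End in state D, which is an accepting state.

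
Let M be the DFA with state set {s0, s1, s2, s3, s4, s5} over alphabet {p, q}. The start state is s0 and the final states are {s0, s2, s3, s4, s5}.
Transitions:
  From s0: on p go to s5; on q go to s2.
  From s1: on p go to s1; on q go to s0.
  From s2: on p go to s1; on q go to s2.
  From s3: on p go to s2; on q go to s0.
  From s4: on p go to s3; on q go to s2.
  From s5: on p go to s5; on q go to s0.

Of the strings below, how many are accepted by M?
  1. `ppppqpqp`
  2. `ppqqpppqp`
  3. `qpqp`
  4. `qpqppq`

`ppppqpqp`: accepted
`ppqqpppqp`: accepted
`qpqp`: accepted
`qpqppq`: accepted

4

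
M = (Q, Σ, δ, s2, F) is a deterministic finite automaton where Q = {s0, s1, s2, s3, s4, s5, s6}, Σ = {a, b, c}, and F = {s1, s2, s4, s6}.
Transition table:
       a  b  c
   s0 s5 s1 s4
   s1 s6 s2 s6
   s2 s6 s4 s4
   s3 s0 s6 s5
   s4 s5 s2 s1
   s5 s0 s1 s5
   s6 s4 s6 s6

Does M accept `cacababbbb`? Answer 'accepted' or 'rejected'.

s2 --c--> s4
s4 --a--> s5
s5 --c--> s5
s5 --a--> s0
s0 --b--> s1
s1 --a--> s6
s6 --b--> s6
s6 --b--> s6
s6 --b--> s6
s6 --b--> s6
End in state s6, which is an accepting state.

accepted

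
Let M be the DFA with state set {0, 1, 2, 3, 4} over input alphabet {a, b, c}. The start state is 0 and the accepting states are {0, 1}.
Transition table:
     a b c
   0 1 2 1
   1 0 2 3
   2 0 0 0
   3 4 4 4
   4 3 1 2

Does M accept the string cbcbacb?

0 --c--> 1
1 --b--> 2
2 --c--> 0
0 --b--> 2
2 --a--> 0
0 --c--> 1
1 --b--> 2
End in state 2, which is not an accepting state.

rejected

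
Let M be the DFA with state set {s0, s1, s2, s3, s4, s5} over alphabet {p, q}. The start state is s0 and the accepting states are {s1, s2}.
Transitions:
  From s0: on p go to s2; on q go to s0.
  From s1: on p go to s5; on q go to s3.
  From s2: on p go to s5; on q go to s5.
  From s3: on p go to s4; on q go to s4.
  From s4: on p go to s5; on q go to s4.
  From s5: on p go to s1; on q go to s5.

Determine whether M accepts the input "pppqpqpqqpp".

s0 --p--> s2
s2 --p--> s5
s5 --p--> s1
s1 --q--> s3
s3 --p--> s4
s4 --q--> s4
s4 --p--> s5
s5 --q--> s5
s5 --q--> s5
s5 --p--> s1
s1 --p--> s5
End in state s5, which is not an accepting state.

rejected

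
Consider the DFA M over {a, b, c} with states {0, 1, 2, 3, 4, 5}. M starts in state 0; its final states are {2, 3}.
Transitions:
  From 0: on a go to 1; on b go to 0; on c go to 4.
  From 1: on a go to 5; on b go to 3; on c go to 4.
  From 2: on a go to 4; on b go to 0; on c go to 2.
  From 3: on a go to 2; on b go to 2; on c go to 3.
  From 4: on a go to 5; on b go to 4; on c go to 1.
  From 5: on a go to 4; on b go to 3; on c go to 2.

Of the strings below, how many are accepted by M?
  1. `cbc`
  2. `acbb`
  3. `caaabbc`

`cbc`: rejected
`acbb`: rejected
`caaabbc`: accepted

1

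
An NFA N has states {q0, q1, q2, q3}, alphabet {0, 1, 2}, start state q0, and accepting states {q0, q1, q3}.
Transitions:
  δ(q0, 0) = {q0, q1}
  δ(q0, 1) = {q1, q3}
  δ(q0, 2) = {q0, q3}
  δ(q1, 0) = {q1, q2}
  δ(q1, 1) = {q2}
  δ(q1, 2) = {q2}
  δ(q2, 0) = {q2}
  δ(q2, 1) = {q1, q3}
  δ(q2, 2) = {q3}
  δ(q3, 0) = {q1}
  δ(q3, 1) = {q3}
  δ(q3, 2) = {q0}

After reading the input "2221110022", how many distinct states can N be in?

2

Start: {q0}
read 2: {q0, q3}
read 2: {q0, q3}
read 2: {q0, q3}
read 1: {q1, q3}
read 1: {q2, q3}
read 1: {q1, q3}
read 0: {q1, q2}
read 0: {q1, q2}
read 2: {q2, q3}
read 2: {q0, q3}
Final reachable set {q0, q3} has 2 states.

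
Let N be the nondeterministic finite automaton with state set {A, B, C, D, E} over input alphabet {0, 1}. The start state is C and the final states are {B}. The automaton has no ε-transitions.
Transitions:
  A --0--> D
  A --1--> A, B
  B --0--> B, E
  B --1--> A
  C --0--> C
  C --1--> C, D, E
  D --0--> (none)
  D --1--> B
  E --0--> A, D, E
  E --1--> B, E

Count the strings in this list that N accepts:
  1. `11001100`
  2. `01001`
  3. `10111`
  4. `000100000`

3

`11001100`: accepted
`01001`: accepted
`10111`: accepted
`000100000`: rejected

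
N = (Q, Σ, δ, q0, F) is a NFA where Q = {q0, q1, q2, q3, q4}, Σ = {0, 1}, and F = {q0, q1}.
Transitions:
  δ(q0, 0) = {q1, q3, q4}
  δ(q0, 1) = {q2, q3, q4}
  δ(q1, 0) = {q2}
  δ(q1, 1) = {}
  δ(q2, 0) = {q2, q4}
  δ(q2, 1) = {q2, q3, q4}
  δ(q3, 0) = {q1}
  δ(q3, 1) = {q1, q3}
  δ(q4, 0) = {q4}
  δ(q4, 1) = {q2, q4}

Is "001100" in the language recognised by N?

Start: {q0}
read 0: {q1, q3, q4}
read 0: {q1, q2, q4}
read 1: {q2, q3, q4}
read 1: {q1, q2, q3, q4}
read 0: {q1, q2, q4}
read 0: {q2, q4}
Reachable ∩ accepting = {} — empty.

rejected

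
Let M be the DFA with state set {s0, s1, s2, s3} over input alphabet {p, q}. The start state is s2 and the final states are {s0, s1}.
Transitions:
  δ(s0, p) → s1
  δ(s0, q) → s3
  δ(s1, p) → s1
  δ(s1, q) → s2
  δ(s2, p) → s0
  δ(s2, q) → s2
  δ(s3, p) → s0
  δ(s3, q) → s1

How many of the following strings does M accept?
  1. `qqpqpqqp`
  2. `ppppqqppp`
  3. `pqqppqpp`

3

`qqpqpqqp`: accepted
`ppppqqppp`: accepted
`pqqppqpp`: accepted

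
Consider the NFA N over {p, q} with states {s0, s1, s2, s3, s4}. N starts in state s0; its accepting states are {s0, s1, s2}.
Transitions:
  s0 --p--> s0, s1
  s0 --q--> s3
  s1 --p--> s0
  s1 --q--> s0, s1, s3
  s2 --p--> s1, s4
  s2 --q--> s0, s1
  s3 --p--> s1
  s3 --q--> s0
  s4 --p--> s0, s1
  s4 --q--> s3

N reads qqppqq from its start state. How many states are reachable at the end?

Start: {s0}
read q: {s3}
read q: {s0}
read p: {s0, s1}
read p: {s0, s1}
read q: {s0, s1, s3}
read q: {s0, s1, s3}
Final reachable set {s0, s1, s3} has 3 states.

3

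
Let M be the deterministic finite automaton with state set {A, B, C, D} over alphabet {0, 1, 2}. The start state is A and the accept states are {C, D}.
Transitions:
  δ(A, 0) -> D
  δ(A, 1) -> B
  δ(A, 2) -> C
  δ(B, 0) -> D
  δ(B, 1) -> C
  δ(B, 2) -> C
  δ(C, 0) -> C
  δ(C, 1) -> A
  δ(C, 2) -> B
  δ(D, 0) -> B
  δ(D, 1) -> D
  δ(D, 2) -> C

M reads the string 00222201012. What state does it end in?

A --0--> D
D --0--> B
B --2--> C
C --2--> B
B --2--> C
C --2--> B
B --0--> D
D --1--> D
D --0--> B
B --1--> C
C --2--> B

B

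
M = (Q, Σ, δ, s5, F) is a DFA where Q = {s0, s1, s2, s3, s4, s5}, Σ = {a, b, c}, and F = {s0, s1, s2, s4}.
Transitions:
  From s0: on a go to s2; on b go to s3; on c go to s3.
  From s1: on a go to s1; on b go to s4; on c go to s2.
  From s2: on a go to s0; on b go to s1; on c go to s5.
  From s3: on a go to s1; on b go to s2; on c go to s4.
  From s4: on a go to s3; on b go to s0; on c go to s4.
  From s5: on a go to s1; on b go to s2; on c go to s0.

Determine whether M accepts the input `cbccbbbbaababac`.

rejected

s5 --c--> s0
s0 --b--> s3
s3 --c--> s4
s4 --c--> s4
s4 --b--> s0
s0 --b--> s3
s3 --b--> s2
s2 --b--> s1
s1 --a--> s1
s1 --a--> s1
s1 --b--> s4
s4 --a--> s3
s3 --b--> s2
s2 --a--> s0
s0 --c--> s3
End in state s3, which is not an accepting state.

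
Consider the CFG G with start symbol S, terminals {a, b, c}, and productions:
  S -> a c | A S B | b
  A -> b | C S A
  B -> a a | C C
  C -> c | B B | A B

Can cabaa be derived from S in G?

no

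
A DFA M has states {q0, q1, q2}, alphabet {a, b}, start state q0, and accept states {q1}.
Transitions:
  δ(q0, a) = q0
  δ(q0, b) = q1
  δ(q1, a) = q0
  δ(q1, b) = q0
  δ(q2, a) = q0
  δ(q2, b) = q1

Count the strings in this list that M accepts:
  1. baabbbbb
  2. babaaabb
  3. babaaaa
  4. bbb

2

baabbbbb: accepted
babaaabb: rejected
babaaaa: rejected
bbb: accepted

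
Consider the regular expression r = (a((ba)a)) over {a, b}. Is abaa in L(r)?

Split as a·baa: a matches a and ((ba)a) matches baa.

yes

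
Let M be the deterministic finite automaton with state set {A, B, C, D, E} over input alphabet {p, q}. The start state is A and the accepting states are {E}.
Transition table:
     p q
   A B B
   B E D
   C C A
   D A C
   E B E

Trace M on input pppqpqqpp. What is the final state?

B

A --p--> B
B --p--> E
E --p--> B
B --q--> D
D --p--> A
A --q--> B
B --q--> D
D --p--> A
A --p--> B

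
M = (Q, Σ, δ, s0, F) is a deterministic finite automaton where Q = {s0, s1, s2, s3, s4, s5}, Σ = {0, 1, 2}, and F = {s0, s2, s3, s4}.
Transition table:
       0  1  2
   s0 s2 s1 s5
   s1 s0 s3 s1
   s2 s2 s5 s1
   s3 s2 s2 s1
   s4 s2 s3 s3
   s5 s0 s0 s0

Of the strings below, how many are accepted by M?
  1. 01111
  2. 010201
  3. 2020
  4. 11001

01111: accepted
010201: rejected
2020: accepted
11001: rejected

2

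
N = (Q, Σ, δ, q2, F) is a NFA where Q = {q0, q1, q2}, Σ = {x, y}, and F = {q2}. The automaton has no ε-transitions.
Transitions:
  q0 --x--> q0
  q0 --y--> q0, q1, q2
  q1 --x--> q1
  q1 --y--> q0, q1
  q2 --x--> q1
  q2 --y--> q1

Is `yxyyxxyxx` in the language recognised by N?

rejected

Start: {q2}
read y: {q1}
read x: {q1}
read y: {q0, q1}
read y: {q0, q1, q2}
read x: {q0, q1}
read x: {q0, q1}
read y: {q0, q1, q2}
read x: {q0, q1}
read x: {q0, q1}
Reachable ∩ accepting = {} — empty.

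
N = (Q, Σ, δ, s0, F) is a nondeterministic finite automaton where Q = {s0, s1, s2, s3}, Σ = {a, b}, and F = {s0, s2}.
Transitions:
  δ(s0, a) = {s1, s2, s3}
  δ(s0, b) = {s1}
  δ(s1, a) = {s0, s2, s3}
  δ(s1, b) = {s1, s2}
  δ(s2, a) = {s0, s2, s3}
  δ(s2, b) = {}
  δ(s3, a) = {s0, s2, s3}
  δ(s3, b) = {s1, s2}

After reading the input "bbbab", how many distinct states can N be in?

2

Start: {s0}
read b: {s1}
read b: {s1, s2}
read b: {s1, s2}
read a: {s0, s2, s3}
read b: {s1, s2}
Final reachable set {s1, s2} has 2 states.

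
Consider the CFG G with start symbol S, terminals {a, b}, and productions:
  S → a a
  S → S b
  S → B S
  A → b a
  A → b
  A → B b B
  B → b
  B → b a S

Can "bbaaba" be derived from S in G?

no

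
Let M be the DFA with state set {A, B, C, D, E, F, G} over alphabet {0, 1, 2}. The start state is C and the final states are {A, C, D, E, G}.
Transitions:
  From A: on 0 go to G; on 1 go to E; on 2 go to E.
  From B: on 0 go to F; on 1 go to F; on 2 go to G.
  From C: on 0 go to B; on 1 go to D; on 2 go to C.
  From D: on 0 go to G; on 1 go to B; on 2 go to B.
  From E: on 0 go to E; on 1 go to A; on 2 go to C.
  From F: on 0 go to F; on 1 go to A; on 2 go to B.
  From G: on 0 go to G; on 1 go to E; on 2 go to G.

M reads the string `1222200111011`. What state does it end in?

E

C --1--> D
D --2--> B
B --2--> G
G --2--> G
G --2--> G
G --0--> G
G --0--> G
G --1--> E
E --1--> A
A --1--> E
E --0--> E
E --1--> A
A --1--> E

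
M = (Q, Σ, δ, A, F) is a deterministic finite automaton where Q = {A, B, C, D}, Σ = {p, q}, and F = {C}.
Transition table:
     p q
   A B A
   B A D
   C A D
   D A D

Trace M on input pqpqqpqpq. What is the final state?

A

A --p--> B
B --q--> D
D --p--> A
A --q--> A
A --q--> A
A --p--> B
B --q--> D
D --p--> A
A --q--> A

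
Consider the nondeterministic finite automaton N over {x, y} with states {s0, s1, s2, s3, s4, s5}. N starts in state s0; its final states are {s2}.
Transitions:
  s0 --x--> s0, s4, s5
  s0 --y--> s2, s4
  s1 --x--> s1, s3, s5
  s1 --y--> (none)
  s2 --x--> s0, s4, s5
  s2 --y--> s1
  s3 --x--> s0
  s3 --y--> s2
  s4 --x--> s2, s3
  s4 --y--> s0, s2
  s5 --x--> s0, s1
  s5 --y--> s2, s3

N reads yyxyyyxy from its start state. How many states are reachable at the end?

5

Start: {s0}
read y: {s2, s4}
read y: {s0, s1, s2}
read x: {s0, s1, s3, s4, s5}
read y: {s0, s2, s3, s4}
read y: {s0, s1, s2, s4}
read y: {s0, s1, s2, s4}
read x: {s0, s1, s2, s3, s4, s5}
read y: {s0, s1, s2, s3, s4}
Final reachable set {s0, s1, s2, s3, s4} has 5 states.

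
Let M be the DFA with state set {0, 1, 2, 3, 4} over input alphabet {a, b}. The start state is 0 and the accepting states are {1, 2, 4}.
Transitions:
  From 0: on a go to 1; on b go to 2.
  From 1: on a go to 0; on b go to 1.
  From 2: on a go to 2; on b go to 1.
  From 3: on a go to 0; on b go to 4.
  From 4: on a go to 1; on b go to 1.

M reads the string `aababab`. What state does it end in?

0 --a--> 1
1 --a--> 0
0 --b--> 2
2 --a--> 2
2 --b--> 1
1 --a--> 0
0 --b--> 2

2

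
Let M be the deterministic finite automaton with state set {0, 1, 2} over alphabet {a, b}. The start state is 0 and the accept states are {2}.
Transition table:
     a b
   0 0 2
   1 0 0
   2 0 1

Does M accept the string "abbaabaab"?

accepted

0 --a--> 0
0 --b--> 2
2 --b--> 1
1 --a--> 0
0 --a--> 0
0 --b--> 2
2 --a--> 0
0 --a--> 0
0 --b--> 2
End in state 2, which is an accepting state.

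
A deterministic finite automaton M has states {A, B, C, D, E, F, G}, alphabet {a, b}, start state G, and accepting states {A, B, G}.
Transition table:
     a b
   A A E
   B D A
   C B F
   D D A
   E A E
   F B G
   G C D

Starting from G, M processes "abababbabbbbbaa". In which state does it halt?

G --a--> C
C --b--> F
F --a--> B
B --b--> A
A --a--> A
A --b--> E
E --b--> E
E --a--> A
A --b--> E
E --b--> E
E --b--> E
E --b--> E
E --b--> E
E --a--> A
A --a--> A

A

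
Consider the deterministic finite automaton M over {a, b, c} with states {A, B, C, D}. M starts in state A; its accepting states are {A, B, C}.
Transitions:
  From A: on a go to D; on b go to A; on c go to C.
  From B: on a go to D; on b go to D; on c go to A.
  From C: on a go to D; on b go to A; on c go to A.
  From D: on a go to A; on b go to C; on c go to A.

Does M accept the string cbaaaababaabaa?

accepted

A --c--> C
C --b--> A
A --a--> D
D --a--> A
A --a--> D
D --a--> A
A --b--> A
A --a--> D
D --b--> C
C --a--> D
D --a--> A
A --b--> A
A --a--> D
D --a--> A
End in state A, which is an accepting state.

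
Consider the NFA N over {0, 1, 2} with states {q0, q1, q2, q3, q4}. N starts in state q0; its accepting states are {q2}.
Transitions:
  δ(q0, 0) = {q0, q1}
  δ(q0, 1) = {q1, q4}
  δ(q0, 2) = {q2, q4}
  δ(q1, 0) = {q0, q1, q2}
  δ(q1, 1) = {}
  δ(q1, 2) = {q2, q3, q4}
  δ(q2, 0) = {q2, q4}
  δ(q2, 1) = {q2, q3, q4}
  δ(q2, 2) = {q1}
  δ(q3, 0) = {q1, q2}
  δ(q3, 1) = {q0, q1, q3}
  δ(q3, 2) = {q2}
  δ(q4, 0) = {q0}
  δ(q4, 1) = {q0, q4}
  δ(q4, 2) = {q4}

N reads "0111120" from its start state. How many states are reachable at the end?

Start: {q0}
read 0: {q0, q1}
read 1: {q1, q4}
read 1: {q0, q4}
read 1: {q0, q1, q4}
read 1: {q0, q1, q4}
read 2: {q2, q3, q4}
read 0: {q0, q1, q2, q4}
Final reachable set {q0, q1, q2, q4} has 4 states.

4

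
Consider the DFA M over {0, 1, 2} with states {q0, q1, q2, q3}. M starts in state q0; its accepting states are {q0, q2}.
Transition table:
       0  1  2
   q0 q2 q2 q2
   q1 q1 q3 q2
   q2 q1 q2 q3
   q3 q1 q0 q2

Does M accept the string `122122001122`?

rejected

q0 --1--> q2
q2 --2--> q3
q3 --2--> q2
q2 --1--> q2
q2 --2--> q3
q3 --2--> q2
q2 --0--> q1
q1 --0--> q1
q1 --1--> q3
q3 --1--> q0
q0 --2--> q2
q2 --2--> q3
End in state q3, which is not an accepting state.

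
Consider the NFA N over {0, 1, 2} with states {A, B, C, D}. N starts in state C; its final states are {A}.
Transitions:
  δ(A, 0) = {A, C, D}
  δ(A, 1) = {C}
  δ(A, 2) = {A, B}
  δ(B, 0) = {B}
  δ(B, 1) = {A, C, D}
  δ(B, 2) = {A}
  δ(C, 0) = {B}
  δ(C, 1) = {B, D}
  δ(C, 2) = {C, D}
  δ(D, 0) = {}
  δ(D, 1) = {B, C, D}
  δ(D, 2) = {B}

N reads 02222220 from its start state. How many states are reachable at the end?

4

Start: {C}
read 0: {B}
read 2: {A}
read 2: {A, B}
read 2: {A, B}
read 2: {A, B}
read 2: {A, B}
read 2: {A, B}
read 0: {A, B, C, D}
Final reachable set {A, B, C, D} has 4 states.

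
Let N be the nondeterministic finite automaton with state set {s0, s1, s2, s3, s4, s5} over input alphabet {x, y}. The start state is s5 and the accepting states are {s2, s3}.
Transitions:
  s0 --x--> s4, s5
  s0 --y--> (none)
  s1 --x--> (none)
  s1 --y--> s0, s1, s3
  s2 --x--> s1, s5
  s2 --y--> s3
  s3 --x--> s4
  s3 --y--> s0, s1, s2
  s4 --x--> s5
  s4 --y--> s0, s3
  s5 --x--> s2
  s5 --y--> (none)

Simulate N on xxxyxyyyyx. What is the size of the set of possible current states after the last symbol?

3

Start: {s5}
read x: {s2}
read x: {s1, s5}
read x: {s2}
read y: {s3}
read x: {s4}
read y: {s0, s3}
read y: {s0, s1, s2}
read y: {s0, s1, s3}
read y: {s0, s1, s2, s3}
read x: {s1, s4, s5}
Final reachable set {s1, s4, s5} has 3 states.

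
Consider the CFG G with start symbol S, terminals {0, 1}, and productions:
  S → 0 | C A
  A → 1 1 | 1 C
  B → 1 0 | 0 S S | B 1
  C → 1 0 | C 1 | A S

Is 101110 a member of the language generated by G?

S ⇒ CA ⇒ 10A ⇒ 101C ⇒ 101AS ⇒ 10111S ⇒ 101110

yes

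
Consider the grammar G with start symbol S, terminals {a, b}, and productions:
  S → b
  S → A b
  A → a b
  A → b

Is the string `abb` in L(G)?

yes

S ⇒ Ab ⇒ abb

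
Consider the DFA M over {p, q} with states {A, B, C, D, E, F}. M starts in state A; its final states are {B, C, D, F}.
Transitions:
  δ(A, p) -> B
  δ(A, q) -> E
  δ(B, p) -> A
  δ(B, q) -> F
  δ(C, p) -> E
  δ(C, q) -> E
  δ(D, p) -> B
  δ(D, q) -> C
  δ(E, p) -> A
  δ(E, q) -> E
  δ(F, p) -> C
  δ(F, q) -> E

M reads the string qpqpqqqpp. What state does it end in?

A --q--> E
E --p--> A
A --q--> E
E --p--> A
A --q--> E
E --q--> E
E --q--> E
E --p--> A
A --p--> B

B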